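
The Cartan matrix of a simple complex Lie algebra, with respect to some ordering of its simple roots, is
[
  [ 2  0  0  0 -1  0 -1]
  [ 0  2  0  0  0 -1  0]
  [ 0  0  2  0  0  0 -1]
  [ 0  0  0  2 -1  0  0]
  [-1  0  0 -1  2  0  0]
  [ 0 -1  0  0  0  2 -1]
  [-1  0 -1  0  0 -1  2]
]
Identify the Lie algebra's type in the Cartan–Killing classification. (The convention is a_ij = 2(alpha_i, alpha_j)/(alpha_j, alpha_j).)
The matrix has rank 7 with 2's on the diagonal. Reading the off-diagonal entries as Dynkin edges (a single edge where a_ij = a_ji = -1; a double or triple edge where a_ij * a_ji = 2 or 3), the diagram is a chain of 6 nodes with one extra node attached to the third node from one end (E_7). One simple-root ordering that puts it in standard form is (alpha_2, alpha_3, alpha_6, alpha_7, alpha_1, alpha_5, alpha_4). So the algebra is type E_7.

E_7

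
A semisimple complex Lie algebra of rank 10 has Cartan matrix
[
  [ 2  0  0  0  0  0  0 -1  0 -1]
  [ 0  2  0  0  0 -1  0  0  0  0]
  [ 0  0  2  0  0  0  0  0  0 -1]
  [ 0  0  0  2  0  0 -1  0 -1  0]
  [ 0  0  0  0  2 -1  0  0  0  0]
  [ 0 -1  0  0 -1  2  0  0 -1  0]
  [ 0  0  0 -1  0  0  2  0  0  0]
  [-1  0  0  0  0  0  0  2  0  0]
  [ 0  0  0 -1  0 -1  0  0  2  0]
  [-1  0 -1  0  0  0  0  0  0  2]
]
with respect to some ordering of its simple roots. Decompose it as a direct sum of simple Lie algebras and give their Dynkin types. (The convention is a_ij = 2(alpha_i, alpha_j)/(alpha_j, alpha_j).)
A_4 (sl(5)) + D_6 (so(12))

The diagram associated to this matrix has two connected components: the simple roots {alpha_1, alpha_3, alpha_8, alpha_10} form a chain of 4 nodes with single edges (A_4), and {alpha_2, alpha_4, alpha_5, alpha_6, alpha_7, alpha_9} form a chain of 4 nodes with a fork of two nodes at one end (D_6). A semisimple Lie algebra decomposes uniquely as the direct sum of simple ideals, one per connected component of its Dynkin diagram, so g ≅ A_4 ⊕ D_6 (dimension 24 + 66 = 90).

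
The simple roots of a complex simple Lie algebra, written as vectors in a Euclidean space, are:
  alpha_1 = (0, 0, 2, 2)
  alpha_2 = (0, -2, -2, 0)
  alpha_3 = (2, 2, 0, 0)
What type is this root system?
A3

Compute the Cartan integers a_ij = 2(alpha_i, alpha_j)/(alpha_j, alpha_j); the resulting 3x3 Cartan matrix is
[[2, -1, 0], [-1, 2, -1], [0, -1, 2]].
All simple roots have the same length, so the diagram is simply laced. The associated Dynkin diagram is a chain of 3 nodes with single edges (A_3), so the type is A_3 (the algebra sl(4)).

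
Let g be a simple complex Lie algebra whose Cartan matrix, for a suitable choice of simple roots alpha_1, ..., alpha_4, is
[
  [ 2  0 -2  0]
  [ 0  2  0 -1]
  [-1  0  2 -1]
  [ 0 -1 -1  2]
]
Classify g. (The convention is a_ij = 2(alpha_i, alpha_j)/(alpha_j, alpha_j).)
type C_4

The matrix has rank 4 with 2's on the diagonal. Reading the off-diagonal entries as Dynkin edges (a single edge where a_ij = a_ji = -1; a double or triple edge where a_ij * a_ji = 2 or 3), the diagram is a chain of 4 nodes with a double edge at one end; the terminal node there is the unique long simple root (C_4). One simple-root ordering that puts it in standard form is (alpha_2, alpha_4, alpha_3, alpha_1). So the algebra is type C_4, i.e. sp(8).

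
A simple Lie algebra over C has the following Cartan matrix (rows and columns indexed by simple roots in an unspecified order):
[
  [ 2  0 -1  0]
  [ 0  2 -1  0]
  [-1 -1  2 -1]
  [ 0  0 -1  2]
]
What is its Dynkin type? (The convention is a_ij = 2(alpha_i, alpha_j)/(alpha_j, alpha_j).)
D_4

The matrix has rank 4 with 2's on the diagonal. Reading the off-diagonal entries as Dynkin edges (a single edge where a_ij = a_ji = -1; a double or triple edge where a_ij * a_ji = 2 or 3), the diagram is a chain of 2 nodes with a fork of two nodes at one end (D_4). One simple-root ordering that puts it in standard form is (alpha_2, alpha_3, alpha_4, alpha_1). So the algebra is type D_4, i.e. so(8).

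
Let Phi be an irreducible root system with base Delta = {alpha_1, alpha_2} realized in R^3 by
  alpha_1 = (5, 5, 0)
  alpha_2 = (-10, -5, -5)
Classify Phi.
Compute the Cartan integers a_ij = 2(alpha_i, alpha_j)/(alpha_j, alpha_j); the resulting 2x2 Cartan matrix is
[[2, -1], [-3, 2]].
The roots have two lengths (squared-length ratio 3:1); the short ones are alpha_{1}. The associated Dynkin diagram is two nodes joined by a triple edge (G_2), so the type is G_2.

G_2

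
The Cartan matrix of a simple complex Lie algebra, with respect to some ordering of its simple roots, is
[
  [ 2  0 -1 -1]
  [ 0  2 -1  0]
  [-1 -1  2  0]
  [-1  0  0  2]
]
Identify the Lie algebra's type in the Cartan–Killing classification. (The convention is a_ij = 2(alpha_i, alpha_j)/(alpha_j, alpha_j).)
A_4 (sl(5))

The matrix has rank 4 with 2's on the diagonal. Reading the off-diagonal entries as Dynkin edges (a single edge where a_ij = a_ji = -1; a double or triple edge where a_ij * a_ji = 2 or 3), the diagram is a chain of 4 nodes with single edges (A_4). One simple-root ordering that puts it in standard form is (alpha_4, alpha_1, alpha_3, alpha_2). So the algebra is type A_4, i.e. sl(5).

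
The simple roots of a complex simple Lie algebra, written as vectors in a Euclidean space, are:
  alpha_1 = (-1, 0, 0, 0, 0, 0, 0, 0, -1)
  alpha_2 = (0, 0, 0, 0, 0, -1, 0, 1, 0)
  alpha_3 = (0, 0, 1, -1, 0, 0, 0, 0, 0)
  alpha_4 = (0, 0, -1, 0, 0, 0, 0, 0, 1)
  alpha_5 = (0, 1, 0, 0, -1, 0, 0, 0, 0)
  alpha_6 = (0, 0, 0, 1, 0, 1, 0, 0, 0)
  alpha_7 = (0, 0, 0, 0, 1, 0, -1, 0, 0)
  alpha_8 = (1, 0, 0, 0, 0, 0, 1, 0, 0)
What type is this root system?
A_8 (sl(9))

Compute the Cartan integers a_ij = 2(alpha_i, alpha_j)/(alpha_j, alpha_j); the resulting 8x8 Cartan matrix is
[[2, 0, 0, -1, 0, 0, 0, -1], [0, 2, 0, 0, 0, -1, 0, 0], [0, 0, 2, -1, 0, -1, 0, 0], [-1, 0, -1, 2, 0, 0, 0, 0], [0, 0, 0, 0, 2, 0, -1, 0], [0, -1, -1, 0, 0, 2, 0, 0], [0, 0, 0, 0, -1, 0, 2, -1], [-1, 0, 0, 0, 0, 0, -1, 2]].
All simple roots have the same length, so the diagram is simply laced. The associated Dynkin diagram is a chain of 8 nodes with single edges (A_8), so the type is A_8 (the algebra sl(9)).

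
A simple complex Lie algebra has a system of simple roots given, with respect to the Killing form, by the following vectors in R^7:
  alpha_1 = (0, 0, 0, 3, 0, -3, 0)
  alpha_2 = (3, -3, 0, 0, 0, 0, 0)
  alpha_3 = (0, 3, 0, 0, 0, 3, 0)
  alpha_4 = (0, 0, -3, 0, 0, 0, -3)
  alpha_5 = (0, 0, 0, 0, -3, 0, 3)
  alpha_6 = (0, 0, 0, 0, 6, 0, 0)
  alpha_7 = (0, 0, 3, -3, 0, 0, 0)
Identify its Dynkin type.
Compute the Cartan integers a_ij = 2(alpha_i, alpha_j)/(alpha_j, alpha_j); the resulting 7x7 Cartan matrix is
[[2, 0, -1, 0, 0, 0, -1], [0, 2, -1, 0, 0, 0, 0], [-1, -1, 2, 0, 0, 0, 0], [0, 0, 0, 2, -1, 0, -1], [0, 0, 0, -1, 2, -1, 0], [0, 0, 0, 0, -2, 2, 0], [-1, 0, 0, -1, 0, 0, 2]].
The roots have two lengths (squared-length ratio 2:1); the short ones are alpha_{1,2,3,4,5,7}. The associated Dynkin diagram is a chain of 7 nodes with a double edge at one end; the terminal node there is the unique long simple root (C_7), so the type is C_7 (the algebra sp(14)).

type C_7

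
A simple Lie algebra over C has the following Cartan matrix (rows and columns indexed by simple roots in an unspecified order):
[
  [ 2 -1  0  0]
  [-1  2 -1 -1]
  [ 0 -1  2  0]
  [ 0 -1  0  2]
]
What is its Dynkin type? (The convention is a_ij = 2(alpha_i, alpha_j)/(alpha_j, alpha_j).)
The matrix has rank 4 with 2's on the diagonal. Reading the off-diagonal entries as Dynkin edges (a single edge where a_ij = a_ji = -1; a double or triple edge where a_ij * a_ji = 2 or 3), the diagram is a chain of 2 nodes with a fork of two nodes at one end (D_4). One simple-root ordering that puts it in standard form is (alpha_3, alpha_2, alpha_4, alpha_1). So the algebra is type D_4, i.e. so(8).

D4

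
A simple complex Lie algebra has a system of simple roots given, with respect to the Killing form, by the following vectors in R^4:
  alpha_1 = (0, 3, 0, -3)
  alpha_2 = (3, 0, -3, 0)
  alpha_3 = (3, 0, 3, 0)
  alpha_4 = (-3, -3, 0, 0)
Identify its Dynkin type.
Compute the Cartan integers a_ij = 2(alpha_i, alpha_j)/(alpha_j, alpha_j); the resulting 4x4 Cartan matrix is
[[2, 0, 0, -1], [0, 2, 0, -1], [0, 0, 2, -1], [-1, -1, -1, 2]].
All simple roots have the same length, so the diagram is simply laced. The associated Dynkin diagram is a chain of 2 nodes with a fork of two nodes at one end (D_4), so the type is D_4 (the algebra so(8)).

type D_4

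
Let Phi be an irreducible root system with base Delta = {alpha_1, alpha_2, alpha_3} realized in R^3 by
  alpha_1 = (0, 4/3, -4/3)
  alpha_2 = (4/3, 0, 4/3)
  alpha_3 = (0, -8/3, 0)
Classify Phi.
type C_3

Compute the Cartan integers a_ij = 2(alpha_i, alpha_j)/(alpha_j, alpha_j); the resulting 3x3 Cartan matrix is
[[2, -1, -1], [-1, 2, 0], [-2, 0, 2]].
The roots have two lengths (squared-length ratio 2:1); the short ones are alpha_{1,2}. The associated Dynkin diagram is a chain of 3 nodes with a double edge at one end; the terminal node there is the unique long simple root (C_3), so the type is C_3 (the algebra sp(6)).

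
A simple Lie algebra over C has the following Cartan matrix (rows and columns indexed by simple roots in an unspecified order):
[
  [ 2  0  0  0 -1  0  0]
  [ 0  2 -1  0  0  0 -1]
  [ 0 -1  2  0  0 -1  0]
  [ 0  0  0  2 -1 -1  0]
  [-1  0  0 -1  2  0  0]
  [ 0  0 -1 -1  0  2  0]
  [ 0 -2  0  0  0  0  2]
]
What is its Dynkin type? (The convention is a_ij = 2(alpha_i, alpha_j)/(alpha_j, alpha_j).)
type C_7

The matrix has rank 7 with 2's on the diagonal. Reading the off-diagonal entries as Dynkin edges (a single edge where a_ij = a_ji = -1; a double or triple edge where a_ij * a_ji = 2 or 3), the diagram is a chain of 7 nodes with a double edge at one end; the terminal node there is the unique long simple root (C_7). One simple-root ordering that puts it in standard form is (alpha_1, alpha_5, alpha_4, alpha_6, alpha_3, alpha_2, alpha_7). So the algebra is type C_7, i.e. sp(14).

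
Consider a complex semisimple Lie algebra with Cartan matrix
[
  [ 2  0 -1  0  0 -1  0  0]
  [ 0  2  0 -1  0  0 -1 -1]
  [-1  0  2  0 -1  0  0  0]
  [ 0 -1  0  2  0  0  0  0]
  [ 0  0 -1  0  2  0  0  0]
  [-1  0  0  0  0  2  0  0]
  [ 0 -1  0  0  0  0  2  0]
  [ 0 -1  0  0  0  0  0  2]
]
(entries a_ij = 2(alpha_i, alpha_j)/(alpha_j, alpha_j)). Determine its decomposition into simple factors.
The diagram associated to this matrix has two connected components: the simple roots {alpha_1, alpha_3, alpha_5, alpha_6} form a chain of 4 nodes with single edges (A_4), and {alpha_2, alpha_4, alpha_7, alpha_8} form a chain of 2 nodes with a fork of two nodes at one end (D_4). A semisimple Lie algebra decomposes uniquely as the direct sum of simple ideals, one per connected component of its Dynkin diagram, so g ≅ A_4 ⊕ D_4 (dimension 24 + 28 = 52).

A_4 (sl(5)) ⊕ D_4 (so(8))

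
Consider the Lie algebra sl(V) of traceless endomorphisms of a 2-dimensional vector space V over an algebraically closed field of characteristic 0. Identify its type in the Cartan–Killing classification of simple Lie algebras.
This is sl(2), which has dimension 2^2 - 1 = 3 and rank 2 - 1 = 1 (a Cartan subalgebra is the diagonal traceless matrices). In the classification of classical Lie algebras, the special linear algebra sl(n+1) has type A_n; here n = 1, so the Dynkin diagram is a chain of 1 nodes with single edges (A_1). Hence the type is A_1.

A1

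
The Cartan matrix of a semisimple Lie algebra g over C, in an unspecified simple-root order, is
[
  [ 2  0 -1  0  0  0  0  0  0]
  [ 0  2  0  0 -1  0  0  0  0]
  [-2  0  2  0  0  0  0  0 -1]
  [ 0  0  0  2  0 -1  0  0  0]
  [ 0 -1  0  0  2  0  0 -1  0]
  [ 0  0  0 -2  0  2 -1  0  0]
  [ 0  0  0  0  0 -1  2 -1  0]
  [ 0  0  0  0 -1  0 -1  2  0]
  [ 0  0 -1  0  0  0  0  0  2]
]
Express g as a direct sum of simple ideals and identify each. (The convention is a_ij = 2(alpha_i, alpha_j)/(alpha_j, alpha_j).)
B3 ⊕ B6

The diagram associated to this matrix has two connected components: the simple roots {alpha_1, alpha_3, alpha_9} form a chain of 3 nodes with a double edge at one end; the terminal node there is the unique short simple root (B_3), and {alpha_2, alpha_4, alpha_5, alpha_6, alpha_7, alpha_8} form a chain of 6 nodes with a double edge at one end; the terminal node there is the unique short simple root (B_6). A semisimple Lie algebra decomposes uniquely as the direct sum of simple ideals, one per connected component of its Dynkin diagram, so g ≅ B_3 ⊕ B_6 (dimension 21 + 78 = 99).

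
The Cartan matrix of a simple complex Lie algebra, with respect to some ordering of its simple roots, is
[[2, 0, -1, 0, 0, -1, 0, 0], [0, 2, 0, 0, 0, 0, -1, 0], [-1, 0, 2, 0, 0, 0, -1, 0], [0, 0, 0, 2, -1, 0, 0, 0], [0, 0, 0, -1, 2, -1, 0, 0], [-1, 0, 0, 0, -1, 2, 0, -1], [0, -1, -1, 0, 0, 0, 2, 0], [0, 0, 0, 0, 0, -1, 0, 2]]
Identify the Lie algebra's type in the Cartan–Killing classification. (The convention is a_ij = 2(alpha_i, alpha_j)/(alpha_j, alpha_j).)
type E_8

The matrix has rank 8 with 2's on the diagonal. Reading the off-diagonal entries as Dynkin edges (a single edge where a_ij = a_ji = -1; a double or triple edge where a_ij * a_ji = 2 or 3), the diagram is a chain of 7 nodes with one extra node attached to the third node from one end (E_8). One simple-root ordering that puts it in standard form is (alpha_4, alpha_8, alpha_5, alpha_6, alpha_1, alpha_3, alpha_7, alpha_2). So the algebra is type E_8.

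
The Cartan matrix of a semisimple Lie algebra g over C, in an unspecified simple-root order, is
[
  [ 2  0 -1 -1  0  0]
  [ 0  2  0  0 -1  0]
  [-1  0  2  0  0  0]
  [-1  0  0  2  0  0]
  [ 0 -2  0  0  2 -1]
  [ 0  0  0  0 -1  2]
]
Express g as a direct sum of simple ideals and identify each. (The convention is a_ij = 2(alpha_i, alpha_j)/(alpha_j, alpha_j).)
A3 ⊕ B3

The diagram associated to this matrix has two connected components: the simple roots {alpha_1, alpha_3, alpha_4} form a chain of 3 nodes with single edges (A_3), and {alpha_2, alpha_5, alpha_6} form a chain of 3 nodes with a double edge at one end; the terminal node there is the unique short simple root (B_3). A semisimple Lie algebra decomposes uniquely as the direct sum of simple ideals, one per connected component of its Dynkin diagram, so g ≅ A_3 ⊕ B_3 (dimension 15 + 21 = 36).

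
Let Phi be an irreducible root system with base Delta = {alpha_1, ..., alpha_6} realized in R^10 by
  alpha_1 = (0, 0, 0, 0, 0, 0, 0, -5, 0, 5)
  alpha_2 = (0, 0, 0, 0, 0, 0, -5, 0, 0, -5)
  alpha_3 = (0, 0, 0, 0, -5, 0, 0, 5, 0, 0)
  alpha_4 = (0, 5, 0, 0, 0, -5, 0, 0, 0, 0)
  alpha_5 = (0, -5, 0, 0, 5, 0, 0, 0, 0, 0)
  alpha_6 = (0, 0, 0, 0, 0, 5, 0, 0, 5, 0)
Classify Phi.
A6

Compute the Cartan integers a_ij = 2(alpha_i, alpha_j)/(alpha_j, alpha_j); the resulting 6x6 Cartan matrix is
[[2, -1, -1, 0, 0, 0], [-1, 2, 0, 0, 0, 0], [-1, 0, 2, 0, -1, 0], [0, 0, 0, 2, -1, -1], [0, 0, -1, -1, 2, 0], [0, 0, 0, -1, 0, 2]].
All simple roots have the same length, so the diagram is simply laced. The associated Dynkin diagram is a chain of 6 nodes with single edges (A_6), so the type is A_6 (the algebra sl(7)).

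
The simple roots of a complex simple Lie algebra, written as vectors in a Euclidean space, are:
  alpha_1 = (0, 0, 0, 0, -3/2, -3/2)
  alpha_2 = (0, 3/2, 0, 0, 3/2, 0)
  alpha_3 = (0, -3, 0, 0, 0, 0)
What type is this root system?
Compute the Cartan integers a_ij = 2(alpha_i, alpha_j)/(alpha_j, alpha_j); the resulting 3x3 Cartan matrix is
[[2, -1, 0], [-1, 2, -1], [0, -2, 2]].
The roots have two lengths (squared-length ratio 2:1); the short ones are alpha_{1,2}. The associated Dynkin diagram is a chain of 3 nodes with a double edge at one end; the terminal node there is the unique long simple root (C_3), so the type is C_3 (the algebra sp(6)).

C_3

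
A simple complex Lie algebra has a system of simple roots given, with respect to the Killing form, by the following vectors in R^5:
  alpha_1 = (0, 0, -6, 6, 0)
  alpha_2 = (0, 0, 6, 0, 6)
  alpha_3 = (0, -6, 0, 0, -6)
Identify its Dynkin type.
type A_3

Compute the Cartan integers a_ij = 2(alpha_i, alpha_j)/(alpha_j, alpha_j); the resulting 3x3 Cartan matrix is
[[2, -1, 0], [-1, 2, -1], [0, -1, 2]].
All simple roots have the same length, so the diagram is simply laced. The associated Dynkin diagram is a chain of 3 nodes with single edges (A_3), so the type is A_3 (the algebra sl(4)).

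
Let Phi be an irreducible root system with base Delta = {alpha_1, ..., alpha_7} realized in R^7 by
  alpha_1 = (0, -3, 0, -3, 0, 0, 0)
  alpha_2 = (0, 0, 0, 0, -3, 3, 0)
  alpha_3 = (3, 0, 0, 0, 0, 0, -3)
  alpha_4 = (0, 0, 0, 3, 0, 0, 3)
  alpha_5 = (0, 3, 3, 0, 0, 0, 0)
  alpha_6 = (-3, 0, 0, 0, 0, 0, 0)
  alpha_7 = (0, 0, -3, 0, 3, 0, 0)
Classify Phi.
B7

Compute the Cartan integers a_ij = 2(alpha_i, alpha_j)/(alpha_j, alpha_j); the resulting 7x7 Cartan matrix is
[[2, 0, 0, -1, -1, 0, 0], [0, 2, 0, 0, 0, 0, -1], [0, 0, 2, -1, 0, -2, 0], [-1, 0, -1, 2, 0, 0, 0], [-1, 0, 0, 0, 2, 0, -1], [0, 0, -1, 0, 0, 2, 0], [0, -1, 0, 0, -1, 0, 2]].
The roots have two lengths (squared-length ratio 2:1); the short ones are alpha_{6}. The associated Dynkin diagram is a chain of 7 nodes with a double edge at one end; the terminal node there is the unique short simple root (B_7), so the type is B_7 (the algebra so(15)).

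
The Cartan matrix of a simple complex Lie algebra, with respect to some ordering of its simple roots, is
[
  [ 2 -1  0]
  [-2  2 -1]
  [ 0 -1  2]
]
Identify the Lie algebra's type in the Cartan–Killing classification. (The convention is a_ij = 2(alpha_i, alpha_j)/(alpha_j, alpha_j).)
The matrix has rank 3 with 2's on the diagonal. Reading the off-diagonal entries as Dynkin edges (a single edge where a_ij = a_ji = -1; a double or triple edge where a_ij * a_ji = 2 or 3), the diagram is a chain of 3 nodes with a double edge at one end; the terminal node there is the unique short simple root (B_3). One simple-root ordering that puts it in standard form is (alpha_3, alpha_2, alpha_1). So the algebra is type B_3, i.e. so(7).

B3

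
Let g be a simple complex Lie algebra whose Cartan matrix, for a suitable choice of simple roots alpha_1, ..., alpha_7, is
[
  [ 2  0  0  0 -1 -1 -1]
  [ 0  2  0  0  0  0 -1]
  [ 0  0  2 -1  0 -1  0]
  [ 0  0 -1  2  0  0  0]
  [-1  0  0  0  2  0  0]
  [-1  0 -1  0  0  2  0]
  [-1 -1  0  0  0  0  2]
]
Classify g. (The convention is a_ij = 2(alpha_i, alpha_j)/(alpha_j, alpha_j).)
type E_7

The matrix has rank 7 with 2's on the diagonal. Reading the off-diagonal entries as Dynkin edges (a single edge where a_ij = a_ji = -1; a double or triple edge where a_ij * a_ji = 2 or 3), the diagram is a chain of 6 nodes with one extra node attached to the third node from one end (E_7). One simple-root ordering that puts it in standard form is (alpha_2, alpha_5, alpha_7, alpha_1, alpha_6, alpha_3, alpha_4). So the algebra is type E_7.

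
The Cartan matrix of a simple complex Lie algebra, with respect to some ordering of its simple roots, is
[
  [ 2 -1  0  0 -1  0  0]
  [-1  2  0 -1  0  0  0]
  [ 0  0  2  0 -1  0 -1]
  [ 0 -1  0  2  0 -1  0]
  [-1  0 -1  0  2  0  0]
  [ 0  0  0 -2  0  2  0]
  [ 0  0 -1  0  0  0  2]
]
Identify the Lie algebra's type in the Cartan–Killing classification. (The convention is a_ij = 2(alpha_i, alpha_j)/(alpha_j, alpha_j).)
type C_7

The matrix has rank 7 with 2's on the diagonal. Reading the off-diagonal entries as Dynkin edges (a single edge where a_ij = a_ji = -1; a double or triple edge where a_ij * a_ji = 2 or 3), the diagram is a chain of 7 nodes with a double edge at one end; the terminal node there is the unique long simple root (C_7). One simple-root ordering that puts it in standard form is (alpha_7, alpha_3, alpha_5, alpha_1, alpha_2, alpha_4, alpha_6). So the algebra is type C_7, i.e. sp(14).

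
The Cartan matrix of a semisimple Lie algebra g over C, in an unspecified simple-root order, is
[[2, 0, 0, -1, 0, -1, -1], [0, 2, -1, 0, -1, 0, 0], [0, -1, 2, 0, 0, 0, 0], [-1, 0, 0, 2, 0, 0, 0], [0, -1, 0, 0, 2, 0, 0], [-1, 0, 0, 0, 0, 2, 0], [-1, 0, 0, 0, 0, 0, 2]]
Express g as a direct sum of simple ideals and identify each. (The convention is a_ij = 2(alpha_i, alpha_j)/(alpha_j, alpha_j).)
type A_3 ⊕ type D_4

The diagram associated to this matrix has two connected components: the simple roots {alpha_2, alpha_3, alpha_5} form a chain of 3 nodes with single edges (A_3), and {alpha_1, alpha_4, alpha_6, alpha_7} form a chain of 2 nodes with a fork of two nodes at one end (D_4). A semisimple Lie algebra decomposes uniquely as the direct sum of simple ideals, one per connected component of its Dynkin diagram, so g ≅ A_3 ⊕ D_4 (dimension 15 + 28 = 43).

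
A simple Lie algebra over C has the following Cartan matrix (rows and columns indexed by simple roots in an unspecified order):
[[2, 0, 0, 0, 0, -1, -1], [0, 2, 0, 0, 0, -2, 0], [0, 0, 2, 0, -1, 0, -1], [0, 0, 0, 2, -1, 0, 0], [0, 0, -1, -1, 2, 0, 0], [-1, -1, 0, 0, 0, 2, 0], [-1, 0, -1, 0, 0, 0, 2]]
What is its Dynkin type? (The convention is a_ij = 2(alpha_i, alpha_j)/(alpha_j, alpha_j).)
The matrix has rank 7 with 2's on the diagonal. Reading the off-diagonal entries as Dynkin edges (a single edge where a_ij = a_ji = -1; a double or triple edge where a_ij * a_ji = 2 or 3), the diagram is a chain of 7 nodes with a double edge at one end; the terminal node there is the unique long simple root (C_7). One simple-root ordering that puts it in standard form is (alpha_4, alpha_5, alpha_3, alpha_7, alpha_1, alpha_6, alpha_2). So the algebra is type C_7, i.e. sp(14).

C7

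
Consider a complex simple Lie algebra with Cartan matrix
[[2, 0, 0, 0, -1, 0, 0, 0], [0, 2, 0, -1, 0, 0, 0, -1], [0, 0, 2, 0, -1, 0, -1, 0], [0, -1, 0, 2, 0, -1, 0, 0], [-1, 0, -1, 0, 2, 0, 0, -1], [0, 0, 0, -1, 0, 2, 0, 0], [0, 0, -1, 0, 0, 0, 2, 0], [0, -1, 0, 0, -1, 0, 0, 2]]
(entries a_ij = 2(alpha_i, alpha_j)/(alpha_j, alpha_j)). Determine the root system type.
The matrix has rank 8 with 2's on the diagonal. Reading the off-diagonal entries as Dynkin edges (a single edge where a_ij = a_ji = -1; a double or triple edge where a_ij * a_ji = 2 or 3), the diagram is a chain of 7 nodes with one extra node attached to the third node from one end (E_8). One simple-root ordering that puts it in standard form is (alpha_7, alpha_1, alpha_3, alpha_5, alpha_8, alpha_2, alpha_4, alpha_6). So the algebra is type E_8.

E_8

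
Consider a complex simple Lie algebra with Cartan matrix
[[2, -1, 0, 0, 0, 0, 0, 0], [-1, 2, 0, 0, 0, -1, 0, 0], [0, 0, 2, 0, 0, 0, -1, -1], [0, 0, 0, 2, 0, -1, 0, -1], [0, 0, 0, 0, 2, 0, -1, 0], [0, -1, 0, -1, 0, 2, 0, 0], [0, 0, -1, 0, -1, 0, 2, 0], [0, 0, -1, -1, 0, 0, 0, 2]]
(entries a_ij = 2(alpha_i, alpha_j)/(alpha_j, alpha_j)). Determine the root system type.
A8

The matrix has rank 8 with 2's on the diagonal. Reading the off-diagonal entries as Dynkin edges (a single edge where a_ij = a_ji = -1; a double or triple edge where a_ij * a_ji = 2 or 3), the diagram is a chain of 8 nodes with single edges (A_8). One simple-root ordering that puts it in standard form is (alpha_5, alpha_7, alpha_3, alpha_8, alpha_4, alpha_6, alpha_2, alpha_1). So the algebra is type A_8, i.e. sl(9).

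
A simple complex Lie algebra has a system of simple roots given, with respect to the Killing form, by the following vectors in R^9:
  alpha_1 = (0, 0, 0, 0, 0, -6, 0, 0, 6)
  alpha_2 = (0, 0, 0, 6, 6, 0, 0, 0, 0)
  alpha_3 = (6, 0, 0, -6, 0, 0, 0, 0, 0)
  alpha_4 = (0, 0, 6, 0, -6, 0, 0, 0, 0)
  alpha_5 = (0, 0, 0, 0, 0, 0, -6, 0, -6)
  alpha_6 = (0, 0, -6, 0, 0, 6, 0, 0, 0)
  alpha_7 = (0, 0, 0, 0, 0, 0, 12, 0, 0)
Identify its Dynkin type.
Compute the Cartan integers a_ij = 2(alpha_i, alpha_j)/(alpha_j, alpha_j); the resulting 7x7 Cartan matrix is
[[2, 0, 0, 0, -1, -1, 0], [0, 2, -1, -1, 0, 0, 0], [0, -1, 2, 0, 0, 0, 0], [0, -1, 0, 2, 0, -1, 0], [-1, 0, 0, 0, 2, 0, -1], [-1, 0, 0, -1, 0, 2, 0], [0, 0, 0, 0, -2, 0, 2]].
The roots have two lengths (squared-length ratio 2:1); the short ones are alpha_{1,2,3,4,5,6}. The associated Dynkin diagram is a chain of 7 nodes with a double edge at one end; the terminal node there is the unique long simple root (C_7), so the type is C_7 (the algebra sp(14)).

C_7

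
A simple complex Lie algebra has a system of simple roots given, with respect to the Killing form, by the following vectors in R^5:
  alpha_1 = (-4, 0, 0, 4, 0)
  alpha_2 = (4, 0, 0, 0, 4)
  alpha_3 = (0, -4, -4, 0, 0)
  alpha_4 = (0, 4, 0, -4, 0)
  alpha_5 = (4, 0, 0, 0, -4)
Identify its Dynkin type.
Compute the Cartan integers a_ij = 2(alpha_i, alpha_j)/(alpha_j, alpha_j); the resulting 5x5 Cartan matrix is
[[2, -1, 0, -1, -1], [-1, 2, 0, 0, 0], [0, 0, 2, -1, 0], [-1, 0, -1, 2, 0], [-1, 0, 0, 0, 2]].
All simple roots have the same length, so the diagram is simply laced. The associated Dynkin diagram is a chain of 3 nodes with a fork of two nodes at one end (D_5), so the type is D_5 (the algebra so(10)).

D5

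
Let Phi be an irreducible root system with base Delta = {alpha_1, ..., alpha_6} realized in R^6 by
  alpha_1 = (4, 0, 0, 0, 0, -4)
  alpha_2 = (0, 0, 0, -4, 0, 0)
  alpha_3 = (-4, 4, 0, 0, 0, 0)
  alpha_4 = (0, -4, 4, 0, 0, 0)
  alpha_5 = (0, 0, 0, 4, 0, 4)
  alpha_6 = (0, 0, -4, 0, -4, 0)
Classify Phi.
B_6

Compute the Cartan integers a_ij = 2(alpha_i, alpha_j)/(alpha_j, alpha_j); the resulting 6x6 Cartan matrix is
[[2, 0, -1, 0, -1, 0], [0, 2, 0, 0, -1, 0], [-1, 0, 2, -1, 0, 0], [0, 0, -1, 2, 0, -1], [-1, -2, 0, 0, 2, 0], [0, 0, 0, -1, 0, 2]].
The roots have two lengths (squared-length ratio 2:1); the short ones are alpha_{2}. The associated Dynkin diagram is a chain of 6 nodes with a double edge at one end; the terminal node there is the unique short simple root (B_6), so the type is B_6 (the algebra so(13)).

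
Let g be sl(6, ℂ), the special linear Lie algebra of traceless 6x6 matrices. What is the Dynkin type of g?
This is sl(6), which has dimension 6^2 - 1 = 35 and rank 6 - 1 = 5 (a Cartan subalgebra is the diagonal traceless matrices). In the classification of classical Lie algebras, the special linear algebra sl(n+1) has type A_n; here n = 5, so the Dynkin diagram is a chain of 5 nodes with single edges (A_5). Hence the type is A_5.

A_5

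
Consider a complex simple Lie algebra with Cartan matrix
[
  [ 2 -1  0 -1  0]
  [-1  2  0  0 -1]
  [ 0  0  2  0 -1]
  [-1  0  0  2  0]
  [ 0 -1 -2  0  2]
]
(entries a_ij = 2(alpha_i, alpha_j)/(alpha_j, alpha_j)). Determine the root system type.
The matrix has rank 5 with 2's on the diagonal. Reading the off-diagonal entries as Dynkin edges (a single edge where a_ij = a_ji = -1; a double or triple edge where a_ij * a_ji = 2 or 3), the diagram is a chain of 5 nodes with a double edge at one end; the terminal node there is the unique short simple root (B_5). One simple-root ordering that puts it in standard form is (alpha_4, alpha_1, alpha_2, alpha_5, alpha_3). So the algebra is type B_5, i.e. so(11).

type B_5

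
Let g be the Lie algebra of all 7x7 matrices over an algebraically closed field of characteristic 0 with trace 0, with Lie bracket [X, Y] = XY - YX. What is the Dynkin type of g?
This is sl(7), which has dimension 7^2 - 1 = 48 and rank 7 - 1 = 6 (a Cartan subalgebra is the diagonal traceless matrices). In the classification of classical Lie algebras, the special linear algebra sl(n+1) has type A_n; here n = 6, so the Dynkin diagram is a chain of 6 nodes with single edges (A_6). Hence the type is A_6.

A_6 (sl(7))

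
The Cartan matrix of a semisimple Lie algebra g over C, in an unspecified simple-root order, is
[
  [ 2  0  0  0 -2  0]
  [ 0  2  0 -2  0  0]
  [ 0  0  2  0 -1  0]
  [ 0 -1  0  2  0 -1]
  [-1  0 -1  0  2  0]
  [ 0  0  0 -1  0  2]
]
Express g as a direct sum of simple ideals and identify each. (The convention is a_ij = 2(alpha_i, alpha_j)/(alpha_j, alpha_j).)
The diagram associated to this matrix has two connected components: the simple roots {alpha_1, alpha_3, alpha_5} form a chain of 3 nodes with a double edge at one end; the terminal node there is the unique long simple root (C_3), and {alpha_2, alpha_4, alpha_6} form a chain of 3 nodes with a double edge at one end; the terminal node there is the unique long simple root (C_3). A semisimple Lie algebra decomposes uniquely as the direct sum of simple ideals, one per connected component of its Dynkin diagram, so g ≅ C_3 ⊕ C_3 (dimension 21 + 21 = 42).

C3 + C3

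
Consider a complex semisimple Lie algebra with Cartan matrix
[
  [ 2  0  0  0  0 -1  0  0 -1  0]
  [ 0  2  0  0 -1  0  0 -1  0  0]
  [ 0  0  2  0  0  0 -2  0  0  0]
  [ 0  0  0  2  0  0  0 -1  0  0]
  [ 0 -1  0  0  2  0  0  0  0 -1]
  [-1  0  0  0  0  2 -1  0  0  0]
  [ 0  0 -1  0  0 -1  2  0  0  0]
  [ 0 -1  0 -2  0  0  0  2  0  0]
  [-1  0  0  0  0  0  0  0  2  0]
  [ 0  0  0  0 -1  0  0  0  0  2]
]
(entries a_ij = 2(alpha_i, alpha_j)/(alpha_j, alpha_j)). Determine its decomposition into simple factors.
The diagram associated to this matrix has two connected components: the simple roots {alpha_2, alpha_4, alpha_5, alpha_8, alpha_10} form a chain of 5 nodes with a double edge at one end; the terminal node there is the unique short simple root (B_5), and {alpha_1, alpha_3, alpha_6, alpha_7, alpha_9} form a chain of 5 nodes with a double edge at one end; the terminal node there is the unique long simple root (C_5). A semisimple Lie algebra decomposes uniquely as the direct sum of simple ideals, one per connected component of its Dynkin diagram, so g ≅ B_5 ⊕ C_5 (dimension 55 + 55 = 110).

B_5 + C_5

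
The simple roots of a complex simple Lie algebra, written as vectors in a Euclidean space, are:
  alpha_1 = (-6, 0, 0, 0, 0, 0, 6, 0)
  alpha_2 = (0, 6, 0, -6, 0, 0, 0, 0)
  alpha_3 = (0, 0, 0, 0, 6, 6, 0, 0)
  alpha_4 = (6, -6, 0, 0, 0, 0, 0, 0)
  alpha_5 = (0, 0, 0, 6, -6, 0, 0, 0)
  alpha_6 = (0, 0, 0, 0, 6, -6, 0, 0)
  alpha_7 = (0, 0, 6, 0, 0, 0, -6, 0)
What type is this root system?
D7

Compute the Cartan integers a_ij = 2(alpha_i, alpha_j)/(alpha_j, alpha_j); the resulting 7x7 Cartan matrix is
[[2, 0, 0, -1, 0, 0, -1], [0, 2, 0, -1, -1, 0, 0], [0, 0, 2, 0, -1, 0, 0], [-1, -1, 0, 2, 0, 0, 0], [0, -1, -1, 0, 2, -1, 0], [0, 0, 0, 0, -1, 2, 0], [-1, 0, 0, 0, 0, 0, 2]].
All simple roots have the same length, so the diagram is simply laced. The associated Dynkin diagram is a chain of 5 nodes with a fork of two nodes at one end (D_7), so the type is D_7 (the algebra so(14)).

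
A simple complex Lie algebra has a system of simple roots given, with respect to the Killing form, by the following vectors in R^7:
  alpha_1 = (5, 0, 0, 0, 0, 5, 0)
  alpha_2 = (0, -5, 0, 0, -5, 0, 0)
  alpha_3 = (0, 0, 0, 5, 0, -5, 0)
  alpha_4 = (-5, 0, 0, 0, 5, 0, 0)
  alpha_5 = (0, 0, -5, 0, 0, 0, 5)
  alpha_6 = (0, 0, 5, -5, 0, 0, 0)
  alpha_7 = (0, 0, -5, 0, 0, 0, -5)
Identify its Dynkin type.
D7

Compute the Cartan integers a_ij = 2(alpha_i, alpha_j)/(alpha_j, alpha_j); the resulting 7x7 Cartan matrix is
[[2, 0, -1, -1, 0, 0, 0], [0, 2, 0, -1, 0, 0, 0], [-1, 0, 2, 0, 0, -1, 0], [-1, -1, 0, 2, 0, 0, 0], [0, 0, 0, 0, 2, -1, 0], [0, 0, -1, 0, -1, 2, -1], [0, 0, 0, 0, 0, -1, 2]].
All simple roots have the same length, so the diagram is simply laced. The associated Dynkin diagram is a chain of 5 nodes with a fork of two nodes at one end (D_7), so the type is D_7 (the algebra so(14)).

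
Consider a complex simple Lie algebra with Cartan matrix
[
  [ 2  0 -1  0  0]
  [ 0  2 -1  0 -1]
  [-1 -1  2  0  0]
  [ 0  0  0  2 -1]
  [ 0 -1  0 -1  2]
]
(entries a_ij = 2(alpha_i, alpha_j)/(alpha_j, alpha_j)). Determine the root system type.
The matrix has rank 5 with 2's on the diagonal. Reading the off-diagonal entries as Dynkin edges (a single edge where a_ij = a_ji = -1; a double or triple edge where a_ij * a_ji = 2 or 3), the diagram is a chain of 5 nodes with single edges (A_5). One simple-root ordering that puts it in standard form is (alpha_1, alpha_3, alpha_2, alpha_5, alpha_4). So the algebra is type A_5, i.e. sl(6).

A5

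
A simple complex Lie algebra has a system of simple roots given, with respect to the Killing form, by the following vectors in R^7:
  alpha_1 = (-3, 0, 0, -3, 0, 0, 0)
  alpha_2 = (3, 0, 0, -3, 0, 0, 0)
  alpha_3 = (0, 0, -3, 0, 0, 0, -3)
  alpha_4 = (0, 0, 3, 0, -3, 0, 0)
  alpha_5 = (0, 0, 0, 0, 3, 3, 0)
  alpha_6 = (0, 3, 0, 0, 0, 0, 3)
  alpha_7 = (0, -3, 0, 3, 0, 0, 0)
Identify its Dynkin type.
D_7 (so(14))

Compute the Cartan integers a_ij = 2(alpha_i, alpha_j)/(alpha_j, alpha_j); the resulting 7x7 Cartan matrix is
[[2, 0, 0, 0, 0, 0, -1], [0, 2, 0, 0, 0, 0, -1], [0, 0, 2, -1, 0, -1, 0], [0, 0, -1, 2, -1, 0, 0], [0, 0, 0, -1, 2, 0, 0], [0, 0, -1, 0, 0, 2, -1], [-1, -1, 0, 0, 0, -1, 2]].
All simple roots have the same length, so the diagram is simply laced. The associated Dynkin diagram is a chain of 5 nodes with a fork of two nodes at one end (D_7), so the type is D_7 (the algebra so(14)).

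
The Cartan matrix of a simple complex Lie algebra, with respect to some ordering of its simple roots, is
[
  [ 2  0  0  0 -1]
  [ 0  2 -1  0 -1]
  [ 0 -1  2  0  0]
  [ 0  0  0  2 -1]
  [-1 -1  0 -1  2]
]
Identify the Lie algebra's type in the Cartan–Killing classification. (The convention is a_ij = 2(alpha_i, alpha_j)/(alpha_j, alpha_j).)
type D_5

The matrix has rank 5 with 2's on the diagonal. Reading the off-diagonal entries as Dynkin edges (a single edge where a_ij = a_ji = -1; a double or triple edge where a_ij * a_ji = 2 or 3), the diagram is a chain of 3 nodes with a fork of two nodes at one end (D_5). One simple-root ordering that puts it in standard form is (alpha_3, alpha_2, alpha_5, alpha_4, alpha_1). So the algebra is type D_5, i.e. so(10).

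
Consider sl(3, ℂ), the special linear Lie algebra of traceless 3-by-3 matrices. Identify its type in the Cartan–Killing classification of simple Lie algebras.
This is sl(3), which has dimension 3^2 - 1 = 8 and rank 3 - 1 = 2 (a Cartan subalgebra is the diagonal traceless matrices). In the classification of classical Lie algebras, the special linear algebra sl(n+1) has type A_n; here n = 2, so the Dynkin diagram is a chain of 2 nodes with single edges (A_2). Hence the type is A_2.

A2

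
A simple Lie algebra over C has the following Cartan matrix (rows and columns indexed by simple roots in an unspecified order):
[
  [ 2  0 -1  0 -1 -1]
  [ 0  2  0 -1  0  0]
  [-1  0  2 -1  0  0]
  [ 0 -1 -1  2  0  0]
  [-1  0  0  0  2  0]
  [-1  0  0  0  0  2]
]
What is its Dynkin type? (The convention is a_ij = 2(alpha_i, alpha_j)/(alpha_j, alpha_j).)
The matrix has rank 6 with 2's on the diagonal. Reading the off-diagonal entries as Dynkin edges (a single edge where a_ij = a_ji = -1; a double or triple edge where a_ij * a_ji = 2 or 3), the diagram is a chain of 4 nodes with a fork of two nodes at one end (D_6). One simple-root ordering that puts it in standard form is (alpha_2, alpha_4, alpha_3, alpha_1, alpha_5, alpha_6). So the algebra is type D_6, i.e. so(12).

D_6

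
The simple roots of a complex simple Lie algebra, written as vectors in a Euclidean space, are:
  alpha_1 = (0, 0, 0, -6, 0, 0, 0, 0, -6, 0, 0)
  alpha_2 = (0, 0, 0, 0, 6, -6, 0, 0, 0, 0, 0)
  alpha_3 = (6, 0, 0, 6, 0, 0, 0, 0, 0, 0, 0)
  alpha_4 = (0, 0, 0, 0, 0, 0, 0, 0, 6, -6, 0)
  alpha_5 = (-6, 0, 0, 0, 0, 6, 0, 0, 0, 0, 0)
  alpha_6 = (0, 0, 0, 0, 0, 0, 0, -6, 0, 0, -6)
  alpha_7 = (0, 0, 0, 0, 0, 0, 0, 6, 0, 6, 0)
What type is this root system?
Compute the Cartan integers a_ij = 2(alpha_i, alpha_j)/(alpha_j, alpha_j); the resulting 7x7 Cartan matrix is
[[2, 0, -1, -1, 0, 0, 0], [0, 2, 0, 0, -1, 0, 0], [-1, 0, 2, 0, -1, 0, 0], [-1, 0, 0, 2, 0, 0, -1], [0, -1, -1, 0, 2, 0, 0], [0, 0, 0, 0, 0, 2, -1], [0, 0, 0, -1, 0, -1, 2]].
All simple roots have the same length, so the diagram is simply laced. The associated Dynkin diagram is a chain of 7 nodes with single edges (A_7), so the type is A_7 (the algebra sl(8)).

type A_7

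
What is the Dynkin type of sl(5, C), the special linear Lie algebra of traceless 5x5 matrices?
This is sl(5), which has dimension 5^2 - 1 = 24 and rank 5 - 1 = 4 (a Cartan subalgebra is the diagonal traceless matrices). In the classification of classical Lie algebras, the special linear algebra sl(n+1) has type A_n; here n = 4, so the Dynkin diagram is a chain of 4 nodes with single edges (A_4). Hence the type is A_4.

A_4 (sl(5))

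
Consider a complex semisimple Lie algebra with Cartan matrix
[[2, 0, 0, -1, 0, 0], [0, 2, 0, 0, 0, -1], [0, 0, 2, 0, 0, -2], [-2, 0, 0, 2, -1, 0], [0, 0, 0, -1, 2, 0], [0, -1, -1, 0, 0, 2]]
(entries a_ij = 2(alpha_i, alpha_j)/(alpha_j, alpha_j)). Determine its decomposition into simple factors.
type B_3 ⊕ type C_3

The diagram associated to this matrix has two connected components: the simple roots {alpha_1, alpha_4, alpha_5} form a chain of 3 nodes with a double edge at one end; the terminal node there is the unique short simple root (B_3), and {alpha_2, alpha_3, alpha_6} form a chain of 3 nodes with a double edge at one end; the terminal node there is the unique long simple root (C_3). A semisimple Lie algebra decomposes uniquely as the direct sum of simple ideals, one per connected component of its Dynkin diagram, so g ≅ B_3 ⊕ C_3 (dimension 21 + 21 = 42).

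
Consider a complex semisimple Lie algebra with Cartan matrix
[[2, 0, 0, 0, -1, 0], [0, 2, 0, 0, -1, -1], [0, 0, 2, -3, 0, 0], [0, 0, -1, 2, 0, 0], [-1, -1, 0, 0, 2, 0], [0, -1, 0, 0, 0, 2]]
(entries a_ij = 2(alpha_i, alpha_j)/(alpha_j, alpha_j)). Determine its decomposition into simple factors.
The diagram associated to this matrix has two connected components: the simple roots {alpha_1, alpha_2, alpha_5, alpha_6} form a chain of 4 nodes with single edges (A_4), and {alpha_3, alpha_4} form two nodes joined by a triple edge (G_2). A semisimple Lie algebra decomposes uniquely as the direct sum of simple ideals, one per connected component of its Dynkin diagram, so g ≅ A_4 ⊕ G_2 (dimension 24 + 14 = 38).

A4 ⊕ G2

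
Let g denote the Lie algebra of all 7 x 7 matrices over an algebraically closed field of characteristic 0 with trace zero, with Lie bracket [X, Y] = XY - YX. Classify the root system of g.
This is sl(7), which has dimension 7^2 - 1 = 48 and rank 7 - 1 = 6 (a Cartan subalgebra is the diagonal traceless matrices). In the classification of classical Lie algebras, the special linear algebra sl(n+1) has type A_n; here n = 6, so the Dynkin diagram is a chain of 6 nodes with single edges (A_6). Hence the type is A_6.

type A_6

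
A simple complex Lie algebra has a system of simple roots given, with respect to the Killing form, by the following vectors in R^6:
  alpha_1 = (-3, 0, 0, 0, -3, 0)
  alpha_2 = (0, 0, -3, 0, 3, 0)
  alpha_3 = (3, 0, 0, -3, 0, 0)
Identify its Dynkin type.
Compute the Cartan integers a_ij = 2(alpha_i, alpha_j)/(alpha_j, alpha_j); the resulting 3x3 Cartan matrix is
[[2, -1, -1], [-1, 2, 0], [-1, 0, 2]].
All simple roots have the same length, so the diagram is simply laced. The associated Dynkin diagram is a chain of 3 nodes with single edges (A_3), so the type is A_3 (the algebra sl(4)).

type A_3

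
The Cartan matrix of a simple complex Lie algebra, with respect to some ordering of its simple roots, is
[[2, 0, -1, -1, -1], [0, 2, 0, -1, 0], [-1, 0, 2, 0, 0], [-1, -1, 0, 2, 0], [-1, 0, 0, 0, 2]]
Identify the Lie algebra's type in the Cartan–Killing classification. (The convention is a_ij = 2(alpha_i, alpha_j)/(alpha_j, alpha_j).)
D_5 (so(10))

The matrix has rank 5 with 2's on the diagonal. Reading the off-diagonal entries as Dynkin edges (a single edge where a_ij = a_ji = -1; a double or triple edge where a_ij * a_ji = 2 or 3), the diagram is a chain of 3 nodes with a fork of two nodes at one end (D_5). One simple-root ordering that puts it in standard form is (alpha_2, alpha_4, alpha_1, alpha_5, alpha_3). So the algebra is type D_5, i.e. so(10).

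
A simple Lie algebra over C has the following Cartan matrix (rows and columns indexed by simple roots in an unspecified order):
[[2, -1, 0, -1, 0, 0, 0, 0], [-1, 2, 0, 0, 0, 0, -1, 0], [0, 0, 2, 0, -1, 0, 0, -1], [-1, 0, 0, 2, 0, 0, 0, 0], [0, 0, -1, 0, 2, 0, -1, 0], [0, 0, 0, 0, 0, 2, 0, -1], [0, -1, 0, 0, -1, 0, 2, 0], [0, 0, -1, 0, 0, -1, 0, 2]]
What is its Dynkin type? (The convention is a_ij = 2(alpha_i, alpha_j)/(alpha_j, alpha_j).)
The matrix has rank 8 with 2's on the diagonal. Reading the off-diagonal entries as Dynkin edges (a single edge where a_ij = a_ji = -1; a double or triple edge where a_ij * a_ji = 2 or 3), the diagram is a chain of 8 nodes with single edges (A_8). One simple-root ordering that puts it in standard form is (alpha_4, alpha_1, alpha_2, alpha_7, alpha_5, alpha_3, alpha_8, alpha_6). So the algebra is type A_8, i.e. sl(9).

A_8 (sl(9))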